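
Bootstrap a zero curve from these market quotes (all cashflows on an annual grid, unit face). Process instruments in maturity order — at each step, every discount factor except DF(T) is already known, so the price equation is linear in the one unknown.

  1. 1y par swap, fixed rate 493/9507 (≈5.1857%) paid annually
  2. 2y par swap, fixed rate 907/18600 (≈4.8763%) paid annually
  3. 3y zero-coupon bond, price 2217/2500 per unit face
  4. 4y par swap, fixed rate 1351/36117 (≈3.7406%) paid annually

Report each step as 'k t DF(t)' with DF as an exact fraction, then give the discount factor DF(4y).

step 1 [1y] swap r/1=493/9507: DF=(1 − 493/9507·(0))/(1+493/9507) = 9507/10000 ≈ 0.950700
step 2 [2y] swap r/1=907/18600: DF=(1 − 907/18600·(0.950700))/(1+907/18600) = 9093/10000 ≈ 0.909300
step 3 [3y] zero: DF = P = 2217/2500 ≈ 0.886800
step 4 [4y] swap r/1=1351/36117: DF=(1 − 1351/36117·(0.950700+0.909300+0.886800))/(1+1351/36117) = 8649/10000 ≈ 0.864900

1 1 9507/10000
2 2 9093/10000
3 3 2217/2500
4 4 8649/10000
DF(4y) = 8649/10000 ≈ 0.864900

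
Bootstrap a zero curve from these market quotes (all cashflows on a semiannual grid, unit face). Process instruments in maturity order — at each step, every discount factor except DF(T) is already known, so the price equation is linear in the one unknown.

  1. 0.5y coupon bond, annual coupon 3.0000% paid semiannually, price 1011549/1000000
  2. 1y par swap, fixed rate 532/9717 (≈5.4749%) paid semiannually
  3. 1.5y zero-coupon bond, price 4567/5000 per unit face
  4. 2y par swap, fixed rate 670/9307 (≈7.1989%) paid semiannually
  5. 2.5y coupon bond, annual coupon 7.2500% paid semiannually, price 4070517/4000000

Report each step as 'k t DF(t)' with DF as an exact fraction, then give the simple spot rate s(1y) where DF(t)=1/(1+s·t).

step 1 [0.5y] bond c/2=3/200: DF=(1011549/1000000 − 3/200·(0))/(1+3/200) = 4983/5000 ≈ 0.996600
step 2 [1y] swap r/2=266/9717: DF=(1 − 266/9717·(0.996600))/(1+266/9717) = 2367/2500 ≈ 0.946800
step 3 [1.5y] zero: DF = P = 4567/5000 ≈ 0.913400
step 4 [2y] swap r/2=335/9307: DF=(1 − 335/9307·(0.996600+0.946800+0.913400))/(1+335/9307) = 433/500 ≈ 0.866000
step 5 [2.5y] bond c/2=29/800: DF=(4070517/4000000 − 29/800·(0.996600+0.946800+0.913400+0.866000))/(1+29/800) = 4259/5000 ≈ 0.851800

1 1/2 4983/5000
2 1 2367/2500
3 3/2 4567/5000
4 2 433/500
5 5/2 4259/5000
s(1y) = (1/(2367/2500) − 1)/(1) = 133/2367 ≈ 5.6189%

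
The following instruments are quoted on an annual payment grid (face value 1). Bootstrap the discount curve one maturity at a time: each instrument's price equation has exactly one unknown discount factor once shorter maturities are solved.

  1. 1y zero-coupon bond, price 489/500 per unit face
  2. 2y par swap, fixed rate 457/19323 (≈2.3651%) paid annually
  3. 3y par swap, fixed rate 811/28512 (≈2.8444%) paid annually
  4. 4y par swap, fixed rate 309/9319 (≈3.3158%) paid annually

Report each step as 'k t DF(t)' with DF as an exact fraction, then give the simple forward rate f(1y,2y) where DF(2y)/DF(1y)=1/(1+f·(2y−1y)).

1 1 489/500
2 2 9543/10000
3 3 9189/10000
4 4 2191/2500
f(1y,2y) = ((489/500)/(9543/10000) − 1)/(1) = 79/3181 ≈ 2.4835%

step 1 [1y] zero: DF = P = 489/500 ≈ 0.978000
step 2 [2y] swap r/1=457/19323: DF=(1 − 457/19323·(0.978000))/(1+457/19323) = 9543/10000 ≈ 0.954300
step 3 [3y] swap r/1=811/28512: DF=(1 − 811/28512·(0.978000+0.954300))/(1+811/28512) = 9189/10000 ≈ 0.918900
step 4 [4y] swap r/1=309/9319: DF=(1 − 309/9319·(0.978000+0.954300+0.918900))/(1+309/9319) = 2191/2500 ≈ 0.876400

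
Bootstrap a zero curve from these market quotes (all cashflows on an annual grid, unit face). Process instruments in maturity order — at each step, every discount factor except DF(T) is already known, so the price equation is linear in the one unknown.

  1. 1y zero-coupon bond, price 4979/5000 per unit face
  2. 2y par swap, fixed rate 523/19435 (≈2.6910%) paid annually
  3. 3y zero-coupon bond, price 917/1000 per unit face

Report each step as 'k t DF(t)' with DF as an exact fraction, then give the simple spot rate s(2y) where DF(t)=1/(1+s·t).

1 1 4979/5000
2 2 9477/10000
3 3 917/1000
s(2y) = (1/(9477/10000) − 1)/(2) = 523/18954 ≈ 2.7593%

step 1 [1y] zero: DF = P = 4979/5000 ≈ 0.995800
step 2 [2y] swap r/1=523/19435: DF=(1 − 523/19435·(0.995800))/(1+523/19435) = 9477/10000 ≈ 0.947700
step 3 [3y] zero: DF = P = 917/1000 ≈ 0.917000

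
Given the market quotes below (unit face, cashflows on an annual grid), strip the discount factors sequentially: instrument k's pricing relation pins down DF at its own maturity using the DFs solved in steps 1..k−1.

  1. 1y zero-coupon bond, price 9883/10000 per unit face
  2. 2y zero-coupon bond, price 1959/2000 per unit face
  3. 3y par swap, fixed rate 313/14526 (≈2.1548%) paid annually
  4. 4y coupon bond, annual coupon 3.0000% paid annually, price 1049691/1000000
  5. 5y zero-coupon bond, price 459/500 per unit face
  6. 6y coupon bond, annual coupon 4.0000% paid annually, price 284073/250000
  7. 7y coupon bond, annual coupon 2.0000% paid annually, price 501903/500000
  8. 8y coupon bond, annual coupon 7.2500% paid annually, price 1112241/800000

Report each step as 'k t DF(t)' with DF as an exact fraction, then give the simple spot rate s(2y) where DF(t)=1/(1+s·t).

step 1 [1y] zero: DF = P = 9883/10000 ≈ 0.988300
step 2 [2y] zero: DF = P = 1959/2000 ≈ 0.979500
step 3 [3y] swap r/1=313/14526: DF=(1 − 313/14526·(0.988300+0.979500))/(1+313/14526) = 4687/5000 ≈ 0.937400
step 4 [4y] bond c/1=3/100: DF=(1049691/1000000 − 3/100·(0.988300+0.979500+0.937400))/(1+3/100) = 1869/2000 ≈ 0.934500
step 5 [5y] zero: DF = P = 459/500 ≈ 0.918000
step 6 [6y] bond c/1=1/25: DF=(284073/250000 − 1/25·(0.988300+0.979500+0.937400+0.934500+0.918000))/(1+1/25) = 1137/1250 ≈ 0.909600
step 7 [7y] bond c/1=1/50: DF=(501903/500000 − 1/50·(0.988300+0.979500+0.937400+0.934500+0.918000+0.909600))/(1+1/50) = 873/1000 ≈ 0.873000
step 8 [8y] bond c/1=29/400: DF=(1112241/800000 − 29/400·(0.988300+0.979500+0.937400+0.934500+0.918000+0.909600+0.873000))/(1+29/400) = 4271/5000 ≈ 0.854200

1 1 9883/10000
2 2 1959/2000
3 3 4687/5000
4 4 1869/2000
5 5 459/500
6 6 1137/1250
7 7 873/1000
8 8 4271/5000
s(2y) = (1/(1959/2000) − 1)/(2) = 41/3918 ≈ 1.0465%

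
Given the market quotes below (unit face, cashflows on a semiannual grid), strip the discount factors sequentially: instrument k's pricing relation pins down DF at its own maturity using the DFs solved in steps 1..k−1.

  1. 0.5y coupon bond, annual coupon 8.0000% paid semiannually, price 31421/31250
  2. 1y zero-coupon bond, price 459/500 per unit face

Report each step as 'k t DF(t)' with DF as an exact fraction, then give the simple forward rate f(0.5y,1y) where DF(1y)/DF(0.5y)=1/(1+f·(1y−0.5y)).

1 1/2 2417/2500
2 1 459/500
f(0.5y,1y) = ((2417/2500)/(459/500) − 1)/(1/2) = 244/2295 ≈ 10.6318%

step 1 [0.5y] bond c/2=1/25: DF=(31421/31250 − 1/25·(0))/(1+1/25) = 2417/2500 ≈ 0.966800
step 2 [1y] zero: DF = P = 459/500 ≈ 0.918000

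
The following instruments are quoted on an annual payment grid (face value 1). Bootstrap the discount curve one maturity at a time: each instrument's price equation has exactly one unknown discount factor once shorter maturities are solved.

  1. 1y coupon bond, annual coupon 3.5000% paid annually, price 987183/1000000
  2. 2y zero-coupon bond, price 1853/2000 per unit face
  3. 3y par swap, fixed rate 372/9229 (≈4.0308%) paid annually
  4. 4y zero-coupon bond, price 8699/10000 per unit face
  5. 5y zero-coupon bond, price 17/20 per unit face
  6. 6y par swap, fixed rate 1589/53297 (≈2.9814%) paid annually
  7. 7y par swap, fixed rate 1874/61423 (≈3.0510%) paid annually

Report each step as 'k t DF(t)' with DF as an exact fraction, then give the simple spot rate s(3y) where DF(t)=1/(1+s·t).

step 1 [1y] bond c/1=7/200: DF=(987183/1000000 − 7/200·(0))/(1+7/200) = 4769/5000 ≈ 0.953800
step 2 [2y] zero: DF = P = 1853/2000 ≈ 0.926500
step 3 [3y] swap r/1=372/9229: DF=(1 − 372/9229·(0.953800+0.926500))/(1+372/9229) = 2221/2500 ≈ 0.888400
step 4 [4y] zero: DF = P = 8699/10000 ≈ 0.869900
step 5 [5y] zero: DF = P = 17/20 ≈ 0.850000
step 6 [6y] swap r/1=1589/53297: DF=(1 − 1589/53297·(0.953800+0.926500+0.888400+0.869900+0.850000))/(1+1589/53297) = 8411/10000 ≈ 0.841100
step 7 [7y] swap r/1=1874/61423: DF=(1 − 1874/61423·(0.953800+0.926500+0.888400+0.869900+0.850000+0.841100))/(1+1874/61423) = 4063/5000 ≈ 0.812600

1 1 4769/5000
2 2 1853/2000
3 3 2221/2500
4 4 8699/10000
5 5 17/20
6 6 8411/10000
7 7 4063/5000
s(3y) = (1/(2221/2500) − 1)/(3) = 93/2221 ≈ 4.1873%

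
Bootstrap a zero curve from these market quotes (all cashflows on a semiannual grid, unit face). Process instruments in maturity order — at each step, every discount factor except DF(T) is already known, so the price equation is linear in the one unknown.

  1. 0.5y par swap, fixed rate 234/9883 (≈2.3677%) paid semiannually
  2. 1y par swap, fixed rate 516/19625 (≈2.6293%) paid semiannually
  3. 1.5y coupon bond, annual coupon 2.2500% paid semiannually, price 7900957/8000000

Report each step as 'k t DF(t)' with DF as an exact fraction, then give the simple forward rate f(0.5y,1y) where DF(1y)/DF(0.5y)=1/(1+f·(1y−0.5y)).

1 1/2 9883/10000
2 1 4871/5000
3 3/2 2387/2500
f(0.5y,1y) = ((9883/10000)/(4871/5000) − 1)/(1/2) = 141/4871 ≈ 2.8947%

step 1 [0.5y] swap r/2=117/9883: DF=(1 − 117/9883·(0))/(1+117/9883) = 9883/10000 ≈ 0.988300
step 2 [1y] swap r/2=258/19625: DF=(1 − 258/19625·(0.988300))/(1+258/19625) = 4871/5000 ≈ 0.974200
step 3 [1.5y] bond c/2=9/800: DF=(7900957/8000000 − 9/800·(0.988300+0.974200))/(1+9/800) = 2387/2500 ≈ 0.954800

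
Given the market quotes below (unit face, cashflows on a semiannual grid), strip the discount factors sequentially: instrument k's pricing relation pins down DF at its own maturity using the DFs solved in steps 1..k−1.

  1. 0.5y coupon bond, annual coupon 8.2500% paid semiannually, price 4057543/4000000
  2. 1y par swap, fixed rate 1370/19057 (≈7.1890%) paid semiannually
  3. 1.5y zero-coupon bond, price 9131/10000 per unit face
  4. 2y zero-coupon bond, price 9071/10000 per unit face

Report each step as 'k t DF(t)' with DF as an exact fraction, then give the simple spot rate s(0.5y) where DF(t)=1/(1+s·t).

step 1 [0.5y] bond c/2=33/800: DF=(4057543/4000000 − 33/800·(0))/(1+33/800) = 4871/5000 ≈ 0.974200
step 2 [1y] swap r/2=685/19057: DF=(1 − 685/19057·(0.974200))/(1+685/19057) = 1863/2000 ≈ 0.931500
step 3 [1.5y] zero: DF = P = 9131/10000 ≈ 0.913100
step 4 [2y] zero: DF = P = 9071/10000 ≈ 0.907100

1 1/2 4871/5000
2 1 1863/2000
3 3/2 9131/10000
4 2 9071/10000
s(0.5y) = (1/(4871/5000) − 1)/(1/2) = 258/4871 ≈ 5.2967%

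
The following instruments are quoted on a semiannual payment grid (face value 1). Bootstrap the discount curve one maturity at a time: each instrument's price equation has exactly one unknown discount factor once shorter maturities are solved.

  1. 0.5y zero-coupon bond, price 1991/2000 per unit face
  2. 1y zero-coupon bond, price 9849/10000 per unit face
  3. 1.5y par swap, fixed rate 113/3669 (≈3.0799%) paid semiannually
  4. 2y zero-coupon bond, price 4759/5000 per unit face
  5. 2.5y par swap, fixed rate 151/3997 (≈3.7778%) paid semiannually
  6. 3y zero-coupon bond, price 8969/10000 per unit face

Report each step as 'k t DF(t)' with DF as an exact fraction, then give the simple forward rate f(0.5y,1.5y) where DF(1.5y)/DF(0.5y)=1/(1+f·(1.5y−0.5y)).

step 1 [0.5y] zero: DF = P = 1991/2000 ≈ 0.995500
step 2 [1y] zero: DF = P = 9849/10000 ≈ 0.984900
step 3 [1.5y] swap r/2=113/7338: DF=(1 − 113/7338·(0.995500+0.984900))/(1+113/7338) = 2387/2500 ≈ 0.954800
step 4 [2y] zero: DF = P = 4759/5000 ≈ 0.951800
step 5 [2.5y] swap r/2=151/7994: DF=(1 − 151/7994·(0.995500+0.984900+0.954800+0.951800))/(1+151/7994) = 4547/5000 ≈ 0.909400
step 6 [3y] zero: DF = P = 8969/10000 ≈ 0.896900

1 1/2 1991/2000
2 1 9849/10000
3 3/2 2387/2500
4 2 4759/5000
5 5/2 4547/5000
6 3 8969/10000
f(0.5y,1.5y) = ((1991/2000)/(2387/2500) − 1)/(1) = 37/868 ≈ 4.2627%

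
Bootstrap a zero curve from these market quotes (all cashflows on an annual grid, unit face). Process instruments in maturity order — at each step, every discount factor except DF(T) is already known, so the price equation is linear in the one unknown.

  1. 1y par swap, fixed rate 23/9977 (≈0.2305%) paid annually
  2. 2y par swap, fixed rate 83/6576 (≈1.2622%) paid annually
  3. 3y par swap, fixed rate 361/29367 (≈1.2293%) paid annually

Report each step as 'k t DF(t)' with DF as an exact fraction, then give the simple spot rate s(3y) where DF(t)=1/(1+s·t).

step 1 [1y] swap r/1=23/9977: DF=(1 − 23/9977·(0))/(1+23/9977) = 9977/10000 ≈ 0.997700
step 2 [2y] swap r/1=83/6576: DF=(1 − 83/6576·(0.997700))/(1+83/6576) = 9751/10000 ≈ 0.975100
step 3 [3y] swap r/1=361/29367: DF=(1 − 361/29367·(0.997700+0.975100))/(1+361/29367) = 9639/10000 ≈ 0.963900

1 1 9977/10000
2 2 9751/10000
3 3 9639/10000
s(3y) = (1/(9639/10000) − 1)/(3) = 361/28917 ≈ 1.2484%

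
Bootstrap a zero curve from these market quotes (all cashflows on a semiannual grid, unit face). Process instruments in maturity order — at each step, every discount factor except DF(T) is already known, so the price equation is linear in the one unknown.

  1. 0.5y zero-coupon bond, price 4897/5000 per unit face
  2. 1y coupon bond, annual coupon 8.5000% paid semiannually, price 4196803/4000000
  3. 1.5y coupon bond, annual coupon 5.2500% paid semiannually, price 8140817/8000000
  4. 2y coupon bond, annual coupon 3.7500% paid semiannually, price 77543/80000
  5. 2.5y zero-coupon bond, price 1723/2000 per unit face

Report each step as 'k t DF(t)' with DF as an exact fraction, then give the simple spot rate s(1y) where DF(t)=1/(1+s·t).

1 1/2 4897/5000
2 1 1933/2000
3 3/2 4709/5000
4 2 8983/10000
5 5/2 1723/2000
s(1y) = (1/(1933/2000) − 1)/(1) = 67/1933 ≈ 3.4661%

step 1 [0.5y] zero: DF = P = 4897/5000 ≈ 0.979400
step 2 [1y] bond c/2=17/400: DF=(4196803/4000000 − 17/400·(0.979400))/(1+17/400) = 1933/2000 ≈ 0.966500
step 3 [1.5y] bond c/2=21/800: DF=(8140817/8000000 − 21/800·(0.979400+0.966500))/(1+21/800) = 4709/5000 ≈ 0.941800
step 4 [2y] bond c/2=3/160: DF=(77543/80000 − 3/160·(0.979400+0.966500+0.941800))/(1+3/160) = 8983/10000 ≈ 0.898300
step 5 [2.5y] zero: DF = P = 1723/2000 ≈ 0.861500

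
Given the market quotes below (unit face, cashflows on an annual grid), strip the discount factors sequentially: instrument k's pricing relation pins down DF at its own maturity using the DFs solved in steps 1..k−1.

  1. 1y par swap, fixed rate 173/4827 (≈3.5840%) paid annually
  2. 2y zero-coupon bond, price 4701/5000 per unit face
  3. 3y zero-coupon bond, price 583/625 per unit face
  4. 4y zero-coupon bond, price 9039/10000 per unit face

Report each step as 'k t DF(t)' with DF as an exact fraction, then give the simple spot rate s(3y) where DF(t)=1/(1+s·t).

1 1 4827/5000
2 2 4701/5000
3 3 583/625
4 4 9039/10000
s(3y) = (1/(583/625) − 1)/(3) = 14/583 ≈ 2.4014%

step 1 [1y] swap r/1=173/4827: DF=(1 − 173/4827·(0))/(1+173/4827) = 4827/5000 ≈ 0.965400
step 2 [2y] zero: DF = P = 4701/5000 ≈ 0.940200
step 3 [3y] zero: DF = P = 583/625 ≈ 0.932800
step 4 [4y] zero: DF = P = 9039/10000 ≈ 0.903900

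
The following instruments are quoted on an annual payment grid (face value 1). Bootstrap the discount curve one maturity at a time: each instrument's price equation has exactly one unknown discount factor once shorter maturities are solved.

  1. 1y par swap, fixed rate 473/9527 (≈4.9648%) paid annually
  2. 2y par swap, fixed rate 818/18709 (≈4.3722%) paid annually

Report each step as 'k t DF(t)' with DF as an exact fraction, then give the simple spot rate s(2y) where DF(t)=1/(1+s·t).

1 1 9527/10000
2 2 4591/5000
s(2y) = (1/(4591/5000) − 1)/(2) = 409/9182 ≈ 4.4544%

step 1 [1y] swap r/1=473/9527: DF=(1 − 473/9527·(0))/(1+473/9527) = 9527/10000 ≈ 0.952700
step 2 [2y] swap r/1=818/18709: DF=(1 − 818/18709·(0.952700))/(1+818/18709) = 4591/5000 ≈ 0.918200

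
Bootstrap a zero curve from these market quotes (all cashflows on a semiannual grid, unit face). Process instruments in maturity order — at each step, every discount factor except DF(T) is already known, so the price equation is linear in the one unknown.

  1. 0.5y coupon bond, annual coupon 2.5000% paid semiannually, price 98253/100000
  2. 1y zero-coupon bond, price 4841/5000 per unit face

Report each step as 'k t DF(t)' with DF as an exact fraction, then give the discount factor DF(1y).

step 1 [0.5y] bond c/2=1/80: DF=(98253/100000 − 1/80·(0))/(1+1/80) = 1213/1250 ≈ 0.970400
step 2 [1y] zero: DF = P = 4841/5000 ≈ 0.968200

1 1/2 1213/1250
2 1 4841/5000
DF(1y) = 4841/5000 ≈ 0.968200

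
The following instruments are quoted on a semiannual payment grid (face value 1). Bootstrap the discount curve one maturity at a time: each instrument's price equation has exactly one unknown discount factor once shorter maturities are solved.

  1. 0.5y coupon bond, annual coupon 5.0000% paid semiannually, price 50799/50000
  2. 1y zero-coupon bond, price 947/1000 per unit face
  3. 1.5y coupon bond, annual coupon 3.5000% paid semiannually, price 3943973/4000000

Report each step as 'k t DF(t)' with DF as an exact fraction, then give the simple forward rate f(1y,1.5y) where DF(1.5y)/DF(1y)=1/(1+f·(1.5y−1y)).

1 1/2 1239/1250
2 1 947/1000
3 3/2 9357/10000
f(1y,1.5y) = ((947/1000)/(9357/10000) − 1)/(1/2) = 226/9357 ≈ 2.4153%

step 1 [0.5y] bond c/2=1/40: DF=(50799/50000 − 1/40·(0))/(1+1/40) = 1239/1250 ≈ 0.991200
step 2 [1y] zero: DF = P = 947/1000 ≈ 0.947000
step 3 [1.5y] bond c/2=7/400: DF=(3943973/4000000 − 7/400·(0.991200+0.947000))/(1+7/400) = 9357/10000 ≈ 0.935700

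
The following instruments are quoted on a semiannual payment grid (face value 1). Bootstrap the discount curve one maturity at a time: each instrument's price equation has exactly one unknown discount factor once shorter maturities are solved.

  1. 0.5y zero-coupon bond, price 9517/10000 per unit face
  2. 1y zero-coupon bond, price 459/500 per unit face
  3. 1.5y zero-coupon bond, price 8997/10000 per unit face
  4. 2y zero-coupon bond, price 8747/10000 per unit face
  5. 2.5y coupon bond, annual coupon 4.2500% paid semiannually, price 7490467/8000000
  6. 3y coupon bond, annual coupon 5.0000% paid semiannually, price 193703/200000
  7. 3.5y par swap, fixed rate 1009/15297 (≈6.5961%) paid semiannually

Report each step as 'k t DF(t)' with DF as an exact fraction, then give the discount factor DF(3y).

1 1/2 9517/10000
2 1 459/500
3 3/2 8997/10000
4 2 8747/10000
5 5/2 841/1000
6 3 1671/2000
7 7/2 3991/5000
DF(3y) = 1671/2000 ≈ 0.835500

step 1 [0.5y] zero: DF = P = 9517/10000 ≈ 0.951700
step 2 [1y] zero: DF = P = 459/500 ≈ 0.918000
step 3 [1.5y] zero: DF = P = 8997/10000 ≈ 0.899700
step 4 [2y] zero: DF = P = 8747/10000 ≈ 0.874700
step 5 [2.5y] bond c/2=17/800: DF=(7490467/8000000 − 17/800·(0.951700+0.918000+0.899700+0.874700))/(1+17/800) = 841/1000 ≈ 0.841000
step 6 [3y] bond c/2=1/40: DF=(193703/200000 − 1/40·(0.951700+0.918000+0.899700+0.874700+0.841000))/(1+1/40) = 1671/2000 ≈ 0.835500
step 7 [3.5y] swap r/2=1009/30594: DF=(1 − 1009/30594·(0.951700+0.918000+0.899700+0.874700+0.841000+0.835500))/(1+1009/30594) = 3991/5000 ≈ 0.798200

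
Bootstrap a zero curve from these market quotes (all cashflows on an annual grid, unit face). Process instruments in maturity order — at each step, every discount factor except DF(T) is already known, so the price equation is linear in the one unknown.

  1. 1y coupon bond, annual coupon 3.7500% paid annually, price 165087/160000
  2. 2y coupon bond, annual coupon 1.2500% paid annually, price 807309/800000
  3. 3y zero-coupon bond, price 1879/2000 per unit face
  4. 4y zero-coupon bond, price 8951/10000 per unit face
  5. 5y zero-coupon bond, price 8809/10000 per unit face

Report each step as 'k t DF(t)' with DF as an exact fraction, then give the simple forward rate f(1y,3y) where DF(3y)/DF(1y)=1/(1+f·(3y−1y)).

1 1 1989/2000
2 2 2461/2500
3 3 1879/2000
4 4 8951/10000
5 5 8809/10000
f(1y,3y) = ((1989/2000)/(1879/2000) − 1)/(2) = 55/1879 ≈ 2.9271%

step 1 [1y] bond c/1=3/80: DF=(165087/160000 − 3/80·(0))/(1+3/80) = 1989/2000 ≈ 0.994500
step 2 [2y] bond c/1=1/80: DF=(807309/800000 − 1/80·(0.994500))/(1+1/80) = 2461/2500 ≈ 0.984400
step 3 [3y] zero: DF = P = 1879/2000 ≈ 0.939500
step 4 [4y] zero: DF = P = 8951/10000 ≈ 0.895100
step 5 [5y] zero: DF = P = 8809/10000 ≈ 0.880900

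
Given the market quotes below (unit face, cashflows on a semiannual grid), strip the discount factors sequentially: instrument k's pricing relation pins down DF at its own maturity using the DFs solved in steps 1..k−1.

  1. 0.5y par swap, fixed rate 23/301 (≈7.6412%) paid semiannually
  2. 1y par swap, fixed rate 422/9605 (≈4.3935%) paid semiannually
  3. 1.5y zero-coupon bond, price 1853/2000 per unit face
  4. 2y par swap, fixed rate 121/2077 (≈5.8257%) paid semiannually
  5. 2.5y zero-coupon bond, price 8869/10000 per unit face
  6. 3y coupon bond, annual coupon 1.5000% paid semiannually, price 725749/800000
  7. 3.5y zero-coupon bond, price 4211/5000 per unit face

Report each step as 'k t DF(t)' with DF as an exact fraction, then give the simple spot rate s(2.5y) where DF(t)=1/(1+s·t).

step 1 [0.5y] swap r/2=23/602: DF=(1 − 23/602·(0))/(1+23/602) = 602/625 ≈ 0.963200
step 2 [1y] swap r/2=211/9605: DF=(1 − 211/9605·(0.963200))/(1+211/9605) = 4789/5000 ≈ 0.957800
step 3 [1.5y] zero: DF = P = 1853/2000 ≈ 0.926500
step 4 [2y] swap r/2=121/4154: DF=(1 − 121/4154·(0.963200+0.957800+0.926500))/(1+121/4154) = 8911/10000 ≈ 0.891100
step 5 [2.5y] zero: DF = P = 8869/10000 ≈ 0.886900
step 6 [3y] bond c/2=3/400: DF=(725749/800000 − 3/400·(0.963200+0.957800+0.926500+0.891100+0.886900))/(1+3/400) = 433/500 ≈ 0.866000
step 7 [3.5y] zero: DF = P = 4211/5000 ≈ 0.842200

1 1/2 602/625
2 1 4789/5000
3 3/2 1853/2000
4 2 8911/10000
5 5/2 8869/10000
6 3 433/500
7 7/2 4211/5000
s(2.5y) = (1/(8869/10000) − 1)/(5/2) = 2262/44345 ≈ 5.1009%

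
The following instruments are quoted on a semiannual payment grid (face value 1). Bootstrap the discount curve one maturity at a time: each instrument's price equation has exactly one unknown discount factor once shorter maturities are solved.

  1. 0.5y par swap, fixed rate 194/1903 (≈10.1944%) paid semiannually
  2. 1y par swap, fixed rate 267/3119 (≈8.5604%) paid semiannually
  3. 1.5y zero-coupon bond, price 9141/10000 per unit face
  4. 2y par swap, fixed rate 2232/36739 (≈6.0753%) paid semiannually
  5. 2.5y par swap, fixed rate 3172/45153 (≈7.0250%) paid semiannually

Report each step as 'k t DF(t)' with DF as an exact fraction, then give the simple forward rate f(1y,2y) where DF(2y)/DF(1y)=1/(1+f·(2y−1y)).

step 1 [0.5y] swap r/2=97/1903: DF=(1 − 97/1903·(0))/(1+97/1903) = 1903/2000 ≈ 0.951500
step 2 [1y] swap r/2=267/6238: DF=(1 − 267/6238·(0.951500))/(1+267/6238) = 9199/10000 ≈ 0.919900
step 3 [1.5y] zero: DF = P = 9141/10000 ≈ 0.914100
step 4 [2y] swap r/2=1116/36739: DF=(1 − 1116/36739·(0.951500+0.919900+0.914100))/(1+1116/36739) = 2221/2500 ≈ 0.888400
step 5 [2.5y] swap r/2=1586/45153: DF=(1 − 1586/45153·(0.951500+0.919900+0.914100+0.888400))/(1+1586/45153) = 4207/5000 ≈ 0.841400

1 1/2 1903/2000
2 1 9199/10000
3 3/2 9141/10000
4 2 2221/2500
5 5/2 4207/5000
f(1y,2y) = ((9199/10000)/(2221/2500) − 1)/(1) = 315/8884 ≈ 3.5457%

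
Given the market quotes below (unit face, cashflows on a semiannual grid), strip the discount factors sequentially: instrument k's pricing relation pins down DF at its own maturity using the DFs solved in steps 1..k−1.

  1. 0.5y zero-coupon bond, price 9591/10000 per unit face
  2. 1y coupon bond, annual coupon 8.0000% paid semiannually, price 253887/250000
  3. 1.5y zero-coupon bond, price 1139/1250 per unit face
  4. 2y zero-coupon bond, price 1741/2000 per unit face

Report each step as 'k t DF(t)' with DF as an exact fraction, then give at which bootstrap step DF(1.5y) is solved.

1 1/2 9591/10000
2 1 2349/2500
3 3/2 1139/1250
4 2 1741/2000
DF(1.5y) is solved at step 3

step 1 [0.5y] zero: DF = P = 9591/10000 ≈ 0.959100
step 2 [1y] bond c/2=1/25: DF=(253887/250000 − 1/25·(0.959100))/(1+1/25) = 2349/2500 ≈ 0.939600
step 3 [1.5y] zero: DF = P = 1139/1250 ≈ 0.911200
step 4 [2y] zero: DF = P = 1741/2000 ≈ 0.870500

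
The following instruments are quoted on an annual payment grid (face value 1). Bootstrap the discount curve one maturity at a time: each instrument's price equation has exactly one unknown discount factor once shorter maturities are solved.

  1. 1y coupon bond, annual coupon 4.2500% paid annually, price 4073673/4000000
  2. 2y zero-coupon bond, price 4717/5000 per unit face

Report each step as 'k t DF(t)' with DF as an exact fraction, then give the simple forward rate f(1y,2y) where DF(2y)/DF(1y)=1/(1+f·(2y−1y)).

1 1 9769/10000
2 2 4717/5000
f(1y,2y) = ((9769/10000)/(4717/5000) − 1)/(1) = 335/9434 ≈ 3.5510%

step 1 [1y] bond c/1=17/400: DF=(4073673/4000000 − 17/400·(0))/(1+17/400) = 9769/10000 ≈ 0.976900
step 2 [2y] zero: DF = P = 4717/5000 ≈ 0.943400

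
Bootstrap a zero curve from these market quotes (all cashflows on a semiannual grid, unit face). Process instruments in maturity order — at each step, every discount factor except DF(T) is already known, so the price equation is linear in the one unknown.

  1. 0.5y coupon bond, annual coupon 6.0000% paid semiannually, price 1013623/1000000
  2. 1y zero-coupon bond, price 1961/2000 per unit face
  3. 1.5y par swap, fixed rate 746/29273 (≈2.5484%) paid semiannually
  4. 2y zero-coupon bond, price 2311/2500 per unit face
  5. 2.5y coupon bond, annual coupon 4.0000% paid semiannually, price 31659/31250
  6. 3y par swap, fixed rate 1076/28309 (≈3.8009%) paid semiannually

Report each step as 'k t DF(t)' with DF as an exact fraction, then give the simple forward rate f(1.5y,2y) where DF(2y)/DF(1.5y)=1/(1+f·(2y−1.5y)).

1 1/2 9841/10000
2 1 1961/2000
3 3/2 9627/10000
4 2 2311/2500
5 5/2 9177/10000
6 3 2231/2500
f(1.5y,2y) = ((9627/10000)/(2311/2500) − 1)/(1/2) = 383/4622 ≈ 8.2865%

step 1 [0.5y] bond c/2=3/100: DF=(1013623/1000000 − 3/100·(0))/(1+3/100) = 9841/10000 ≈ 0.984100
step 2 [1y] zero: DF = P = 1961/2000 ≈ 0.980500
step 3 [1.5y] swap r/2=373/29273: DF=(1 − 373/29273·(0.984100+0.980500))/(1+373/29273) = 9627/10000 ≈ 0.962700
step 4 [2y] zero: DF = P = 2311/2500 ≈ 0.924400
step 5 [2.5y] bond c/2=1/50: DF=(31659/31250 − 1/50·(0.984100+0.980500+0.962700+0.924400))/(1+1/50) = 9177/10000 ≈ 0.917700
step 6 [3y] swap r/2=538/28309: DF=(1 − 538/28309·(0.984100+0.980500+0.962700+0.924400+0.917700))/(1+538/28309) = 2231/2500 ≈ 0.892400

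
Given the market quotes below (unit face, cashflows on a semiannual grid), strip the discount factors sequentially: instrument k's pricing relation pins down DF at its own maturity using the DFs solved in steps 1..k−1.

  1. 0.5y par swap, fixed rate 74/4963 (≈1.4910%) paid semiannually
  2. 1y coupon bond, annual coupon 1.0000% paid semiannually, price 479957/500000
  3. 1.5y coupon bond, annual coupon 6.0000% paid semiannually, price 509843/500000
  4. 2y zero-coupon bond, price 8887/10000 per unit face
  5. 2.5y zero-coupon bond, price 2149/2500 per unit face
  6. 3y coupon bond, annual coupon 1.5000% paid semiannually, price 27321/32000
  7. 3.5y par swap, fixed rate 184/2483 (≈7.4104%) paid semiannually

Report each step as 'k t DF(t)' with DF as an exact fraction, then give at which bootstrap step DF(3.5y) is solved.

step 1 [0.5y] swap r/2=37/4963: DF=(1 − 37/4963·(0))/(1+37/4963) = 4963/5000 ≈ 0.992600
step 2 [1y] bond c/2=1/200: DF=(479957/500000 − 1/200·(0.992600))/(1+1/200) = 4751/5000 ≈ 0.950200
step 3 [1.5y] bond c/2=3/100: DF=(509843/500000 − 3/100·(0.992600+0.950200))/(1+3/100) = 4667/5000 ≈ 0.933400
step 4 [2y] zero: DF = P = 8887/10000 ≈ 0.888700
step 5 [2.5y] zero: DF = P = 2149/2500 ≈ 0.859600
step 6 [3y] bond c/2=3/400: DF=(27321/32000 − 3/400·(0.992600+0.950200+0.933400+0.888700+0.859600))/(1+3/400) = 813/1000 ≈ 0.813000
step 7 [3.5y] swap r/2=92/2483: DF=(1 − 92/2483·(0.992600+0.950200+0.933400+0.888700+0.859600+0.813000))/(1+92/2483) = 77/100 ≈ 0.770000

1 1/2 4963/5000
2 1 4751/5000
3 3/2 4667/5000
4 2 8887/10000
5 5/2 2149/2500
6 3 813/1000
7 7/2 77/100
DF(3.5y) is solved at step 7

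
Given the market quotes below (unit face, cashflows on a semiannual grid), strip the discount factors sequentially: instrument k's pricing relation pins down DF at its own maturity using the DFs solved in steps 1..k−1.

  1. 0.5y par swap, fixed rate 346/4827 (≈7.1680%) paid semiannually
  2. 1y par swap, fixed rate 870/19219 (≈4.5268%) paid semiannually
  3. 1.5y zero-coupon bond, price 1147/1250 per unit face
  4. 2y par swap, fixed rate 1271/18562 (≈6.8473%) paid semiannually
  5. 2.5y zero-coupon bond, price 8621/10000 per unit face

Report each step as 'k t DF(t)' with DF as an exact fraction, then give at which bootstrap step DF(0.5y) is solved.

step 1 [0.5y] swap r/2=173/4827: DF=(1 − 173/4827·(0))/(1+173/4827) = 4827/5000 ≈ 0.965400
step 2 [1y] swap r/2=435/19219: DF=(1 − 435/19219·(0.965400))/(1+435/19219) = 1913/2000 ≈ 0.956500
step 3 [1.5y] zero: DF = P = 1147/1250 ≈ 0.917600
step 4 [2y] swap r/2=1271/37124: DF=(1 − 1271/37124·(0.965400+0.956500+0.917600))/(1+1271/37124) = 8729/10000 ≈ 0.872900
step 5 [2.5y] zero: DF = P = 8621/10000 ≈ 0.862100

1 1/2 4827/5000
2 1 1913/2000
3 3/2 1147/1250
4 2 8729/10000
5 5/2 8621/10000
DF(0.5y) is solved at step 1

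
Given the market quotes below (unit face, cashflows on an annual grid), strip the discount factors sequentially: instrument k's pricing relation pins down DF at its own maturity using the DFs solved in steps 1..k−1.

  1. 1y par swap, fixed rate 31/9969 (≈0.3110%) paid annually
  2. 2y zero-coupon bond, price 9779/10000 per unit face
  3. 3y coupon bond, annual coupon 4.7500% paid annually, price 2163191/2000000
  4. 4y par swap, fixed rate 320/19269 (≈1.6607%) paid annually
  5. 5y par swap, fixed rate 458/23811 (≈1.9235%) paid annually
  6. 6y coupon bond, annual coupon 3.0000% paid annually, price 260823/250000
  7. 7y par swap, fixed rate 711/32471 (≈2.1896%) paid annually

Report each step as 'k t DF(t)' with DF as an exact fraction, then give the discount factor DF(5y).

1 1 9969/10000
2 2 9779/10000
3 3 943/1000
4 4 117/125
5 5 2271/2500
6 6 4371/5000
7 7 4289/5000
DF(5y) = 2271/2500 ≈ 0.908400

step 1 [1y] swap r/1=31/9969: DF=(1 − 31/9969·(0))/(1+31/9969) = 9969/10000 ≈ 0.996900
step 2 [2y] zero: DF = P = 9779/10000 ≈ 0.977900
step 3 [3y] bond c/1=19/400: DF=(2163191/2000000 − 19/400·(0.996900+0.977900))/(1+19/400) = 943/1000 ≈ 0.943000
step 4 [4y] swap r/1=320/19269: DF=(1 − 320/19269·(0.996900+0.977900+0.943000))/(1+320/19269) = 117/125 ≈ 0.936000
step 5 [5y] swap r/1=458/23811: DF=(1 − 458/23811·(0.996900+0.977900+0.943000+0.936000))/(1+458/23811) = 2271/2500 ≈ 0.908400
step 6 [6y] bond c/1=3/100: DF=(260823/250000 − 3/100·(0.996900+0.977900+0.943000+0.936000+0.908400))/(1+3/100) = 4371/5000 ≈ 0.874200
step 7 [7y] swap r/1=711/32471: DF=(1 − 711/32471·(0.996900+0.977900+0.943000+0.936000+0.908400+0.874200))/(1+711/32471) = 4289/5000 ≈ 0.857800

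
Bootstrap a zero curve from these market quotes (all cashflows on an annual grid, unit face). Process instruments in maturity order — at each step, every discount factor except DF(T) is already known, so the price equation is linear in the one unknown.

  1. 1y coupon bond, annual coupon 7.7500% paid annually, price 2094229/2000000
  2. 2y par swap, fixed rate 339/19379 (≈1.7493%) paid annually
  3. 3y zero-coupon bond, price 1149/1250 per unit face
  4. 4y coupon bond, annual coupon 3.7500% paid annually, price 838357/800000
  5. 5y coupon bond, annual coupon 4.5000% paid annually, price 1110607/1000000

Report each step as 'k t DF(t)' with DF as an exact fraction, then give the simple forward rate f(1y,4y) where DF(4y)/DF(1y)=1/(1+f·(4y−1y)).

step 1 [1y] bond c/1=31/400: DF=(2094229/2000000 − 31/400·(0))/(1+31/400) = 4859/5000 ≈ 0.971800
step 2 [2y] swap r/1=339/19379: DF=(1 − 339/19379·(0.971800))/(1+339/19379) = 9661/10000 ≈ 0.966100
step 3 [3y] zero: DF = P = 1149/1250 ≈ 0.919200
step 4 [4y] bond c/1=3/80: DF=(838357/800000 − 3/80·(0.971800+0.966100+0.919200))/(1+3/80) = 2267/2500 ≈ 0.906800
step 5 [5y] bond c/1=9/200: DF=(1110607/1000000 − 9/200·(0.971800+0.966100+0.919200+0.906800))/(1+9/200) = 9007/10000 ≈ 0.900700

1 1 4859/5000
2 2 9661/10000
3 3 1149/1250
4 4 2267/2500
5 5 9007/10000
f(1y,4y) = ((4859/5000)/(2267/2500) − 1)/(3) = 325/13602 ≈ 2.3894%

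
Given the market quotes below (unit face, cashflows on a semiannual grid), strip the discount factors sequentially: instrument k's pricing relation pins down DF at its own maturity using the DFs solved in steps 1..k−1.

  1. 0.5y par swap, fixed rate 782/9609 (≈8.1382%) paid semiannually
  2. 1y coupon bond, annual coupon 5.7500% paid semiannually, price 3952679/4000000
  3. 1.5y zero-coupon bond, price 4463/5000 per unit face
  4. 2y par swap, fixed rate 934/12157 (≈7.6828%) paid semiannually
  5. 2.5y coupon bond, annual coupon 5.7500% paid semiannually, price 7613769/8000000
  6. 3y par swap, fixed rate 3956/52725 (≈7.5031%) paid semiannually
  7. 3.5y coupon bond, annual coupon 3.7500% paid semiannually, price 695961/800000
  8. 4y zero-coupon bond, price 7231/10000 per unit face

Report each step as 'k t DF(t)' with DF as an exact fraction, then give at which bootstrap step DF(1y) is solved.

step 1 [0.5y] swap r/2=391/9609: DF=(1 − 391/9609·(0))/(1+391/9609) = 9609/10000 ≈ 0.960900
step 2 [1y] bond c/2=23/800: DF=(3952679/4000000 − 23/800·(0.960900))/(1+23/800) = 9337/10000 ≈ 0.933700
step 3 [1.5y] zero: DF = P = 4463/5000 ≈ 0.892600
step 4 [2y] swap r/2=467/12157: DF=(1 − 467/12157·(0.960900+0.933700+0.892600))/(1+467/12157) = 8599/10000 ≈ 0.859900
step 5 [2.5y] bond c/2=23/800: DF=(7613769/8000000 − 23/800·(0.960900+0.933700+0.892600+0.859900))/(1+23/800) = 1029/1250 ≈ 0.823200
step 6 [3y] swap r/2=1978/52725: DF=(1 − 1978/52725·(0.960900+0.933700+0.892600+0.859900+0.823200))/(1+1978/52725) = 4011/5000 ≈ 0.802200
step 7 [3.5y] bond c/2=3/160: DF=(695961/800000 − 3/160·(0.960900+0.933700+0.892600+0.859900+0.823200+0.802200))/(1+3/160) = 7569/10000 ≈ 0.756900
step 8 [4y] zero: DF = P = 7231/10000 ≈ 0.723100

1 1/2 9609/10000
2 1 9337/10000
3 3/2 4463/5000
4 2 8599/10000
5 5/2 1029/1250
6 3 4011/5000
7 7/2 7569/10000
8 4 7231/10000
DF(1y) is solved at step 2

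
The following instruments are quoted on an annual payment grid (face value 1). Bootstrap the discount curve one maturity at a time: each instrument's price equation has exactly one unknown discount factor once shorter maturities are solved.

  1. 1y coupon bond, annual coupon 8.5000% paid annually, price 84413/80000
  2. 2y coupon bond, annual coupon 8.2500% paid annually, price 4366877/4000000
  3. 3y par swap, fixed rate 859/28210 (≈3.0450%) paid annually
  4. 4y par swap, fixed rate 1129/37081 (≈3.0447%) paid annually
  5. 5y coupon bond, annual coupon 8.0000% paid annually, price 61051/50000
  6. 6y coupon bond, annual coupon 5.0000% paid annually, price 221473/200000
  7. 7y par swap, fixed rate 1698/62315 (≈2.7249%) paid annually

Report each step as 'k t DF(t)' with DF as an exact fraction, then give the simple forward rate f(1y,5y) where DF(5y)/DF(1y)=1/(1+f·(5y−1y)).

1 1 389/400
2 2 584/625
3 3 9141/10000
4 4 8871/10000
5 5 8559/10000
6 6 8373/10000
7 7 4151/5000
f(1y,5y) = ((389/400)/(8559/10000) − 1)/(4) = 583/17118 ≈ 3.4058%

step 1 [1y] bond c/1=17/200: DF=(84413/80000 − 17/200·(0))/(1+17/200) = 389/400 ≈ 0.972500
step 2 [2y] bond c/1=33/400: DF=(4366877/4000000 − 33/400·(0.972500))/(1+33/400) = 584/625 ≈ 0.934400
step 3 [3y] swap r/1=859/28210: DF=(1 − 859/28210·(0.972500+0.934400))/(1+859/28210) = 9141/10000 ≈ 0.914100
step 4 [4y] swap r/1=1129/37081: DF=(1 − 1129/37081·(0.972500+0.934400+0.914100))/(1+1129/37081) = 8871/10000 ≈ 0.887100
step 5 [5y] bond c/1=2/25: DF=(61051/50000 − 2/25·(0.972500+0.934400+0.914100+0.887100))/(1+2/25) = 8559/10000 ≈ 0.855900
step 6 [6y] bond c/1=1/20: DF=(221473/200000 − 1/20·(0.972500+0.934400+0.914100+0.887100+0.855900))/(1+1/20) = 8373/10000 ≈ 0.837300
step 7 [7y] swap r/1=1698/62315: DF=(1 − 1698/62315·(0.972500+0.934400+0.914100+0.887100+0.855900+0.837300))/(1+1698/62315) = 4151/5000 ≈ 0.830200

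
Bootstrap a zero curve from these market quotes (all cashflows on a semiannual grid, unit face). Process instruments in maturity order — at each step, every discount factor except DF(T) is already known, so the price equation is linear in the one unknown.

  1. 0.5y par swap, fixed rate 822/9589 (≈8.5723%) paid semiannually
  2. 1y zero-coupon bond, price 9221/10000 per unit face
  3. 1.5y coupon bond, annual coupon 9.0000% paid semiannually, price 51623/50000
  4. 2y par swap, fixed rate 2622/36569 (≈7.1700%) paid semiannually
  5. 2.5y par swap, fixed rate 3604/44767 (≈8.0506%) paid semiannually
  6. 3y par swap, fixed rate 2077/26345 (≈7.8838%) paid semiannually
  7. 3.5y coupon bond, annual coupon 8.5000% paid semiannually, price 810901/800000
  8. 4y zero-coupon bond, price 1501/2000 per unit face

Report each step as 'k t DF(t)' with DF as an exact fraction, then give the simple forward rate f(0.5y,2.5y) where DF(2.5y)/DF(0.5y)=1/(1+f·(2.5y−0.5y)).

step 1 [0.5y] swap r/2=411/9589: DF=(1 − 411/9589·(0))/(1+411/9589) = 9589/10000 ≈ 0.958900
step 2 [1y] zero: DF = P = 9221/10000 ≈ 0.922100
step 3 [1.5y] bond c/2=9/200: DF=(51623/50000 − 9/200·(0.958900+0.922100))/(1+9/200) = 907/1000 ≈ 0.907000
step 4 [2y] swap r/2=1311/36569: DF=(1 − 1311/36569·(0.958900+0.922100+0.907000))/(1+1311/36569) = 8689/10000 ≈ 0.868900
step 5 [2.5y] swap r/2=1802/44767: DF=(1 − 1802/44767·(0.958900+0.922100+0.907000+0.868900))/(1+1802/44767) = 4099/5000 ≈ 0.819800
step 6 [3y] swap r/2=2077/52690: DF=(1 − 2077/52690·(0.958900+0.922100+0.907000+0.868900+0.819800))/(1+2077/52690) = 7923/10000 ≈ 0.792300
step 7 [3.5y] bond c/2=17/400: DF=(810901/800000 − 17/400·(0.958900+0.922100+0.907000+0.868900+0.819800+0.792300))/(1+17/400) = 303/400 ≈ 0.757500
step 8 [4y] zero: DF = P = 1501/2000 ≈ 0.750500

1 1/2 9589/10000
2 1 9221/10000
3 3/2 907/1000
4 2 8689/10000
5 5/2 4099/5000
6 3 7923/10000
7 7/2 303/400
8 4 1501/2000
f(0.5y,2.5y) = ((9589/10000)/(4099/5000) − 1)/(2) = 1391/16396 ≈ 8.4838%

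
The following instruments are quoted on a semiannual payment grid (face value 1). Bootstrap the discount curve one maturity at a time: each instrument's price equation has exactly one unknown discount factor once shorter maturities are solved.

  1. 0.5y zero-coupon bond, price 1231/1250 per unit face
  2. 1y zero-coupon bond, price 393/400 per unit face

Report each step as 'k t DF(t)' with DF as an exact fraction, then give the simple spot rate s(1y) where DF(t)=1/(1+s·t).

1 1/2 1231/1250
2 1 393/400
s(1y) = (1/(393/400) − 1)/(1) = 7/393 ≈ 1.7812%

step 1 [0.5y] zero: DF = P = 1231/1250 ≈ 0.984800
step 2 [1y] zero: DF = P = 393/400 ≈ 0.982500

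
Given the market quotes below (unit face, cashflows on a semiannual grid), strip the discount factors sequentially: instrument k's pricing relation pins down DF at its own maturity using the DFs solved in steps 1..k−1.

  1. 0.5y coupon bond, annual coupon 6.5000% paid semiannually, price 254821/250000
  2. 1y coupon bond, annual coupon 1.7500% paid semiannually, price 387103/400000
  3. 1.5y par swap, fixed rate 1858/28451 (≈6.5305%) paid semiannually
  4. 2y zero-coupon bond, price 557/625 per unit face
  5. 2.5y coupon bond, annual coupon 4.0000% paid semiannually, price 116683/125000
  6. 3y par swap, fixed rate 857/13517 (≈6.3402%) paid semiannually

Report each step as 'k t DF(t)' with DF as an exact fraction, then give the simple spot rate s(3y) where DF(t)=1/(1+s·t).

step 1 [0.5y] bond c/2=13/400: DF=(254821/250000 − 13/400·(0))/(1+13/400) = 617/625 ≈ 0.987200
step 2 [1y] bond c/2=7/800: DF=(387103/400000 − 7/800·(0.987200))/(1+7/800) = 2377/2500 ≈ 0.950800
step 3 [1.5y] swap r/2=929/28451: DF=(1 − 929/28451·(0.987200+0.950800))/(1+929/28451) = 9071/10000 ≈ 0.907100
step 4 [2y] zero: DF = P = 557/625 ≈ 0.891200
step 5 [2.5y] bond c/2=1/50: DF=(116683/125000 − 1/50·(0.987200+0.950800+0.907100+0.891200))/(1+1/50) = 8419/10000 ≈ 0.841900
step 6 [3y] swap r/2=857/27034: DF=(1 − 857/27034·(0.987200+0.950800+0.907100+0.891200+0.841900))/(1+857/27034) = 4143/5000 ≈ 0.828600

1 1/2 617/625
2 1 2377/2500
3 3/2 9071/10000
4 2 557/625
5 5/2 8419/10000
6 3 4143/5000
s(3y) = (1/(4143/5000) − 1)/(3) = 857/12429 ≈ 6.8952%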